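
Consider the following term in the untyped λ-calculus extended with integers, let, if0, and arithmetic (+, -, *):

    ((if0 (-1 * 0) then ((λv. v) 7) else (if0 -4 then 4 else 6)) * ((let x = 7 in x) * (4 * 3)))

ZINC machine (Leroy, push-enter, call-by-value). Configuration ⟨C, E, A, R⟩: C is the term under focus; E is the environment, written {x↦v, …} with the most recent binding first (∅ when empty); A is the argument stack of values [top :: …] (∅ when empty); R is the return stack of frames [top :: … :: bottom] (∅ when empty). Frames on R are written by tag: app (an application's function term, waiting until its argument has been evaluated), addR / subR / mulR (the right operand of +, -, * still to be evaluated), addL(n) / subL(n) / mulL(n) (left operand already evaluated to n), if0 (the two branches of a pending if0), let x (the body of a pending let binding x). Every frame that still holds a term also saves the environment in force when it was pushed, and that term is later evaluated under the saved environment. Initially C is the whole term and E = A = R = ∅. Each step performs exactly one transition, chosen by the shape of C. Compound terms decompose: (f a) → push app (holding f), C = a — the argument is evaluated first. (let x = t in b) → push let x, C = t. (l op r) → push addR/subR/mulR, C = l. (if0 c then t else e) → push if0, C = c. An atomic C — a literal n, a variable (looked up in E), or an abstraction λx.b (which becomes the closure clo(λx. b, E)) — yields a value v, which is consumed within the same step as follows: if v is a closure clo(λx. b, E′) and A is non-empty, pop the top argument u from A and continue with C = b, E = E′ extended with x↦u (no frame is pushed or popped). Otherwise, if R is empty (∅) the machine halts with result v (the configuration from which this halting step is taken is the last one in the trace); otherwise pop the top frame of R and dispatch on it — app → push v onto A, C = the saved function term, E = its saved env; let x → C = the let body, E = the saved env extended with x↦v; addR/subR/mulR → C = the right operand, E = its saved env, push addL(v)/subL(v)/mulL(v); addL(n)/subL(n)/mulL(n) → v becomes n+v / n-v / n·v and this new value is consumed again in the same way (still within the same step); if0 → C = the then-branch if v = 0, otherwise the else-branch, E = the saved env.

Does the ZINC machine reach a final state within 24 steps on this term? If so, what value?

Answer: 588

Machine steps:
t=0: ⟨C=((if0 (-1 * 0) then ((λv. v) 7) else (if0 -4 then 4 else 6)) * ((let x = 7 in x) * (4 * 3))); E=∅; A=∅; R=∅⟩
t=1: ⟨C=(if0 (-1 * 0) then ((λv. v) 7) else (if0 -4 then 4 else 6)); E=∅; A=∅; R=[mulR]⟩
t=2: ⟨C=(-1 * 0); E=∅; A=∅; R=[if0 :: mulR]⟩
t=3: ⟨C=-1; E=∅; A=∅; R=[mulR :: if0 :: mulR]⟩
t=4: ⟨C=0; E=∅; A=∅; R=[mulL(-1) :: if0 :: mulR]⟩
t=5: ⟨C=((λv. v) 7); E=∅; A=∅; R=[mulR]⟩
t=6: ⟨C=7; E=∅; A=∅; R=[app :: mulR]⟩
t=7: ⟨C=(λv. v); E=∅; A=[7]; R=[mulR]⟩
t=8: ⟨C=v; E={v↦7}; A=∅; R=[mulR]⟩
t=9: ⟨C=((let x = 7 in x) * (4 * 3)); E=∅; A=∅; R=[mulL(7)]⟩
t=10: ⟨C=(let x = 7 in x); E=∅; A=∅; R=[mulR :: mulL(7)]⟩
t=11: ⟨C=7; E=∅; A=∅; R=[let x :: mulR :: mulL(7)]⟩
t=12: ⟨C=x; E={x↦7}; A=∅; R=[mulR :: mulL(7)]⟩
t=13: ⟨C=(4 * 3); E=∅; A=∅; R=[mulL(7) :: mulL(7)]⟩
t=14: ⟨C=4; E=∅; A=∅; R=[mulR :: mulL(7) :: mulL(7)]⟩
t=15: ⟨C=3; E=∅; A=∅; R=[mulL(4) :: mulL(7) :: mulL(7)]⟩
→ final value 588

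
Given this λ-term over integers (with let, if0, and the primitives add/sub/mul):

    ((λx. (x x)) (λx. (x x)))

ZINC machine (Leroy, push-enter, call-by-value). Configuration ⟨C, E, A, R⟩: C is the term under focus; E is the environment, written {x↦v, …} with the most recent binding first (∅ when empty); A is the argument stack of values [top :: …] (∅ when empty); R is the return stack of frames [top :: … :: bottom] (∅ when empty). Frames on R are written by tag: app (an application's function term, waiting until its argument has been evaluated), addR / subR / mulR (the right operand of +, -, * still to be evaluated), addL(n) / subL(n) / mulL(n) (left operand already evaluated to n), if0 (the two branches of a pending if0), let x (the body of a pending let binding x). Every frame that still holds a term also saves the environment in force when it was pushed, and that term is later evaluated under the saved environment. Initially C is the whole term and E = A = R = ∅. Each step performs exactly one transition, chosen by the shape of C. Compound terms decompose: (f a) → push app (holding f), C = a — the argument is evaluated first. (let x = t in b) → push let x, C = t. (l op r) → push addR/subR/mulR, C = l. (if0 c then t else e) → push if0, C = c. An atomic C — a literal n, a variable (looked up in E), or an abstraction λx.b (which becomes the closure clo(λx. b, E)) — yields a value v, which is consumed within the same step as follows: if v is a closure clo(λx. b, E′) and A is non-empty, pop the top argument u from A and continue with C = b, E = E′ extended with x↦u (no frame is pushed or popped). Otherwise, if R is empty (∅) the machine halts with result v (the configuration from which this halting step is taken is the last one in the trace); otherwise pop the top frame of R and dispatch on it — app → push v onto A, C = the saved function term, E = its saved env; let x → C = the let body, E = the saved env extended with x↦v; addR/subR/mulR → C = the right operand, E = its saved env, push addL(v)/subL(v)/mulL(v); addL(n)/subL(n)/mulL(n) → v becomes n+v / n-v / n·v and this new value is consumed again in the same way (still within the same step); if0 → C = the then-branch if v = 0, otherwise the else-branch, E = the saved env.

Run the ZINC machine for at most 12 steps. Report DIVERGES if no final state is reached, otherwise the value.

0. [C=((λx. (x x)) (λx. (x x))) | E=∅ | A=∅ | R=∅]
1. [C=(λx. (x x)) | E=∅ | A=∅ | R=[app]]
2. [C=(λx. (x x)) | E=∅ | A=[clo(λx. (x x), ∅)] | R=∅]
3. [C=(x x) | E={x↦clo(λx. (x x), ∅)} | A=∅ | R=∅]
4. [C=x | E={x↦clo(λx. (x x), ∅)} | A=∅ | R=[app]]
5. [C=x | E={x↦clo(λx. (x x), ∅)} | A=[clo(λx. (x x), ∅)] | R=∅]
… configuration repeats with period 3 (steps 3–5 recur indefinitely) …

Answer: DIVERGES (no final state within 12 steps)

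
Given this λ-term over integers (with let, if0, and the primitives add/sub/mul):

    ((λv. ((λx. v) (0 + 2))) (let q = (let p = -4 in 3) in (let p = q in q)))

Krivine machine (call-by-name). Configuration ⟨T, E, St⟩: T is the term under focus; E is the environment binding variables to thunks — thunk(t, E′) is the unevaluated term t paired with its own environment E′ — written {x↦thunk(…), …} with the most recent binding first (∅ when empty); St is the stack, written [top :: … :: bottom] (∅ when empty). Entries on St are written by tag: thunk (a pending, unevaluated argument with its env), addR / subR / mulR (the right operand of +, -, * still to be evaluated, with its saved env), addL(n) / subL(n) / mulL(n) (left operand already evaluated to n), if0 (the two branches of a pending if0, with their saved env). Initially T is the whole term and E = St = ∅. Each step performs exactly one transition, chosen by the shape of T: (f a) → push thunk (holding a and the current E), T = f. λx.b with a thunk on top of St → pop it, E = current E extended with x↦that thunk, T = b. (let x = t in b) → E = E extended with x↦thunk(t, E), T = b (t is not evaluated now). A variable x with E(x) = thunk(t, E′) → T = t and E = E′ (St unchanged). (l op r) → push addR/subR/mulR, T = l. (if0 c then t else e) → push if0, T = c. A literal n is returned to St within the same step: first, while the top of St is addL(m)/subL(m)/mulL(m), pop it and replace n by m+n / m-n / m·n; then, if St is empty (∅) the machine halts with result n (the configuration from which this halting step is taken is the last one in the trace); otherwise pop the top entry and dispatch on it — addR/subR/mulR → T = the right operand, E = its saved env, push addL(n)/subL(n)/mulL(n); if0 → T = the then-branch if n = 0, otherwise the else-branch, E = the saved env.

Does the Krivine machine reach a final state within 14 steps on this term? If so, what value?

step 0: [T=((λv. ((λx. v) (0 + 2))) (let q = (let p = -4 in 3) in (let p = q in q))) | E=∅ | St=∅]
step 1: [T=(λv. ((λx. v) (0 + 2))) | E=∅ | St=[thunk]]
step 2: [T=((λx. v) (0 + 2)) | E={v↦thunk((let q = (let p = -4 in 3) in (let p = q in q)), ∅)} | St=∅]
step 3: [T=(λx. v) | E={v↦thunk((let q = (let p = -4 in 3) in (let p = q in q)), ∅)} | St=[thunk]]
step 4: [T=v | E={x↦thunk((0 + 2), {v↦thunk((let q = (let p = -4 in 3) in (let p = q in q)), ∅)}), v↦thunk((let q = (let p = -4 in 3) in (let p = q in q)), ∅)} | St=∅]
step 5: [T=(let q = (let p = -4 in 3) in (let p = q in q)) | E=∅ | St=∅]
step 6: [T=(let p = q in q) | E={q↦thunk((let p = -4 in 3), ∅)} | St=∅]
step 7: [T=q | E={p↦thunk(q, {q↦thunk((let p = -4 in 3), ∅)}), q↦thunk((let p = -4 in 3), ∅)} | St=∅]
step 8: [T=(let p = -4 in 3) | E=∅ | St=∅]
step 9: [T=3 | E={p↦thunk(-4, ∅)} | St=∅]
→ final value 3

Answer: 3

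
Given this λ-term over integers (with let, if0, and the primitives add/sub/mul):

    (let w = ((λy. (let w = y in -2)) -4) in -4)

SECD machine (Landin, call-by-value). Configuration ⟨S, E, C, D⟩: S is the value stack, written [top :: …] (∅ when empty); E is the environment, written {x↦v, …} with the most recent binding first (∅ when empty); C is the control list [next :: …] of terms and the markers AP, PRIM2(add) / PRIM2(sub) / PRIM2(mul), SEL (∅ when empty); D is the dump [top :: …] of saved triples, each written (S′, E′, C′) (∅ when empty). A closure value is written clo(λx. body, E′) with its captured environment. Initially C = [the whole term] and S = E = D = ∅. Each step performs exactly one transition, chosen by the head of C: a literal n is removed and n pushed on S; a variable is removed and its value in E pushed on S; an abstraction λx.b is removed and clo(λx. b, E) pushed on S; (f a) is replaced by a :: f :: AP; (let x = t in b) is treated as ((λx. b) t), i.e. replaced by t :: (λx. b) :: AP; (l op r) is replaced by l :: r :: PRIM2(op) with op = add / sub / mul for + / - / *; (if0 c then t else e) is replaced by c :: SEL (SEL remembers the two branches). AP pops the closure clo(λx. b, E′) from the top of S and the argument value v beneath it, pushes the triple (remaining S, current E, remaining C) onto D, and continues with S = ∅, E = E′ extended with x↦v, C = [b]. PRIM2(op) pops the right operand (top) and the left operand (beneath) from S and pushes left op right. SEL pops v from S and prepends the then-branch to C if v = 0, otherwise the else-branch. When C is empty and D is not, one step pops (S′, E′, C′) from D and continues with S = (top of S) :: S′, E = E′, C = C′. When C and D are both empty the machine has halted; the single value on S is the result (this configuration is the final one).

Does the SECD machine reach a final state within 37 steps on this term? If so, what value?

step 0: <S=∅, E=∅, C=[(let w = ((λy. (let w = y in -2)) -4) in -4)], D=∅>
step 1: <S=∅, E=∅, C=[((λy. (let w = y in -2)) -4) :: (λw. -4) :: AP], D=∅>
step 2: <S=∅, E=∅, C=[-4 :: (λy. (let w = y in -2)) :: AP :: (λw. -4) :: AP], D=∅>
step 3: <S=[-4], E=∅, C=[(λy. (let w = y in -2)) :: AP :: (λw. -4) :: AP], D=∅>
step 4: <S=[clo(λy. (let w = y in -2), ∅) :: -4], E=∅, C=[AP :: (λw. -4) :: AP], D=∅>
step 5: <S=∅, E={y↦-4}, C=[(let w = y in -2)], D=[(∅, ∅, [(λw. -4) :: AP])]>
step 6: <S=∅, E={y↦-4}, C=[y :: (λw. -2) :: AP], D=[(∅, ∅, [(λw. -4) :: AP])]>
step 7: <S=[-4], E={y↦-4}, C=[(λw. -2) :: AP], D=[(∅, ∅, [(λw. -4) :: AP])]>
step 8: <S=[clo(λw. -2, {y↦-4}) :: -4], E={y↦-4}, C=[AP], D=[(∅, ∅, [(λw. -4) :: AP])]>
step 9: <S=∅, E={w↦-4, y↦-4}, C=[-2], D=[(∅, {y↦-4}, ∅) :: (∅, ∅, [(λw. -4) :: AP])]>
step 10: <S=[-2], E={w↦-4, y↦-4}, C=∅, D=[(∅, {y↦-4}, ∅) :: (∅, ∅, [(λw. -4) :: AP])]>
step 11: <S=[-2], E={y↦-4}, C=∅, D=[(∅, ∅, [(λw. -4) :: AP])]>
step 12: <S=[-2], E=∅, C=[(λw. -4) :: AP], D=∅>
step 13: <S=[clo(λw. -4, ∅) :: -2], E=∅, C=[AP], D=∅>
step 14: <S=∅, E={w↦-2}, C=[-4], D=[(∅, ∅, ∅)]>
step 15: <S=[-4], E={w↦-2}, C=∅, D=[(∅, ∅, ∅)]>
step 16: <S=[-4], E=∅, C=∅, D=∅>
→ final value -4

Answer: -4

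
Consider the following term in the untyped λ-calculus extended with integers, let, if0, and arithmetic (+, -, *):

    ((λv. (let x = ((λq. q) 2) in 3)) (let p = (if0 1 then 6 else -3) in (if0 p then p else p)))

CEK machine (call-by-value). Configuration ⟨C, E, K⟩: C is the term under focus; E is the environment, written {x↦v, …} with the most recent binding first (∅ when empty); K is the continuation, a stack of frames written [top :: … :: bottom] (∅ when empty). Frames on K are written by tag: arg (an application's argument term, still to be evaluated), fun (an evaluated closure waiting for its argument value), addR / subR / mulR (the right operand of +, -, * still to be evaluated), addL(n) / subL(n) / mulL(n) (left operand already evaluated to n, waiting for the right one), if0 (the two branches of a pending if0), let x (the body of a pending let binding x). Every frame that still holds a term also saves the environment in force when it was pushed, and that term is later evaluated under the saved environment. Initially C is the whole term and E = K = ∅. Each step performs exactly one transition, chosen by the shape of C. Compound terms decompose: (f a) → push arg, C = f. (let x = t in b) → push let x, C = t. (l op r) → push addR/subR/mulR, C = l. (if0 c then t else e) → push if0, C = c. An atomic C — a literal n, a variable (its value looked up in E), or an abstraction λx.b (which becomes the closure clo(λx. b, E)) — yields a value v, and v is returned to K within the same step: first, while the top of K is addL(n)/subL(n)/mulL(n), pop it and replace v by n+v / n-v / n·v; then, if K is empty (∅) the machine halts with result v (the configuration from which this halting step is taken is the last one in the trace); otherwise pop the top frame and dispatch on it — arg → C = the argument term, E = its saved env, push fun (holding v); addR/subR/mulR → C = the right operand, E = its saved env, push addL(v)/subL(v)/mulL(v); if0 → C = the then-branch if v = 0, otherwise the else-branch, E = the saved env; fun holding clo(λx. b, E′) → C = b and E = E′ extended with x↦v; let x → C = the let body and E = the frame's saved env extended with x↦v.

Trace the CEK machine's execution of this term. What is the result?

0. [C=((λv. (let x = ((λq. q) 2) in 3)) (let p = (if0 1 then 6 else -3) in (if0 p then p else p))) | E=∅ | K=∅]
1. [C=(λv. (let x = ((λq. q) 2) in 3)) | E=∅ | K=[arg]]
2. [C=(let p = (if0 1 then 6 else -3) in (if0 p then p else p)) | E=∅ | K=[fun]]
3. [C=(if0 1 then 6 else -3) | E=∅ | K=[let p :: fun]]
4. [C=1 | E=∅ | K=[if0 :: let p :: fun]]
5. [C=-3 | E=∅ | K=[let p :: fun]]
6. [C=(if0 p then p else p) | E={p↦-3} | K=[fun]]
7. [C=p | E={p↦-3} | K=[if0 :: fun]]
8. [C=p | E={p↦-3} | K=[fun]]
9. [C=(let x = ((λq. q) 2) in 3) | E={v↦-3} | K=∅]
10. [C=((λq. q) 2) | E={v↦-3} | K=[let x]]
11. [C=(λq. q) | E={v↦-3} | K=[arg :: let x]]
12. [C=2 | E={v↦-3} | K=[fun :: let x]]
13. [C=q | E={q↦2, v↦-3} | K=[let x]]
14. [C=3 | E={x↦2, v↦-3} | K=∅]
→ final value 3

Answer: 3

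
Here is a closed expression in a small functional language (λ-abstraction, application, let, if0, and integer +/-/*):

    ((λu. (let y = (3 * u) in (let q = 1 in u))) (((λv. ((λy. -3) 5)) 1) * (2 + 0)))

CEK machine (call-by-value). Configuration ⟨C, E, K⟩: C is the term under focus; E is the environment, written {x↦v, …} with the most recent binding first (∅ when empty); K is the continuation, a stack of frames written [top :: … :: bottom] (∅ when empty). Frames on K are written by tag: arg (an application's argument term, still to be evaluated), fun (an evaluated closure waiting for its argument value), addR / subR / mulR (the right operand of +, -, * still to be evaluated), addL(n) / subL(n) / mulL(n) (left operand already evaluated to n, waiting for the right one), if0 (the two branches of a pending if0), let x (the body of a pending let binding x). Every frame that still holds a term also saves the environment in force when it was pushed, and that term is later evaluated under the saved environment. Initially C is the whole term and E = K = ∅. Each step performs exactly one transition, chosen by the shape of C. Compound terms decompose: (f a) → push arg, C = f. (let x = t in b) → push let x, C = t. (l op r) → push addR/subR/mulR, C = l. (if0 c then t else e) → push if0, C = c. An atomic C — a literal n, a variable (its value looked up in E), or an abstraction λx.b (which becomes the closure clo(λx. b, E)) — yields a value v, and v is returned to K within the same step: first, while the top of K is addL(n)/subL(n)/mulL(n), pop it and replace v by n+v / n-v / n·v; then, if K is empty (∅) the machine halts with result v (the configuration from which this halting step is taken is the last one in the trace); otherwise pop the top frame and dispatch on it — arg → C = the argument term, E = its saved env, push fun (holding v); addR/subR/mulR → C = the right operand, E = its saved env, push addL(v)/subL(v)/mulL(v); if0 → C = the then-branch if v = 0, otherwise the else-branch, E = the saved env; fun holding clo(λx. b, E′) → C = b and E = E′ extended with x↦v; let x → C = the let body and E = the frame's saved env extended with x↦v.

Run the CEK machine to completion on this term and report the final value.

Answer: -6

Derivation:
step 0: ⟨C=((λu. (let y = (3 * u) in (let q = 1 in u))) (((λv. ((λy. -3) 5)) 1) * (2 + 0))); E=∅; K=∅⟩
step 1: ⟨C=(λu. (let y = (3 * u) in (let q = 1 in u))); E=∅; K=[arg]⟩
step 2: ⟨C=(((λv. ((λy. -3) 5)) 1) * (2 + 0)); E=∅; K=[fun]⟩
step 3: ⟨C=((λv. ((λy. -3) 5)) 1); E=∅; K=[mulR :: fun]⟩
step 4: ⟨C=(λv. ((λy. -3) 5)); E=∅; K=[arg :: mulR :: fun]⟩
step 5: ⟨C=1; E=∅; K=[fun :: mulR :: fun]⟩
step 6: ⟨C=((λy. -3) 5); E={v↦1}; K=[mulR :: fun]⟩
step 7: ⟨C=(λy. -3); E={v↦1}; K=[arg :: mulR :: fun]⟩
step 8: ⟨C=5; E={v↦1}; K=[fun :: mulR :: fun]⟩
step 9: ⟨C=-3; E={y↦5, v↦1}; K=[mulR :: fun]⟩
step 10: ⟨C=(2 + 0); E=∅; K=[mulL(-3) :: fun]⟩
step 11: ⟨C=2; E=∅; K=[addR :: mulL(-3) :: fun]⟩
step 12: ⟨C=0; E=∅; K=[addL(2) :: mulL(-3) :: fun]⟩
step 13: ⟨C=(let y = (3 * u) in (let q = 1 in u)); E={u↦-6}; K=∅⟩
step 14: ⟨C=(3 * u); E={u↦-6}; K=[let y]⟩
step 15: ⟨C=3; E={u↦-6}; K=[mulR :: let y]⟩
step 16: ⟨C=u; E={u↦-6}; K=[mulL(3) :: let y]⟩
step 17: ⟨C=(let q = 1 in u); E={y↦-18, u↦-6}; K=∅⟩
step 18: ⟨C=1; E={y↦-18, u↦-6}; K=[let q]⟩
step 19: ⟨C=u; E={q↦1, y↦-18, u↦-6}; K=∅⟩
→ final value -6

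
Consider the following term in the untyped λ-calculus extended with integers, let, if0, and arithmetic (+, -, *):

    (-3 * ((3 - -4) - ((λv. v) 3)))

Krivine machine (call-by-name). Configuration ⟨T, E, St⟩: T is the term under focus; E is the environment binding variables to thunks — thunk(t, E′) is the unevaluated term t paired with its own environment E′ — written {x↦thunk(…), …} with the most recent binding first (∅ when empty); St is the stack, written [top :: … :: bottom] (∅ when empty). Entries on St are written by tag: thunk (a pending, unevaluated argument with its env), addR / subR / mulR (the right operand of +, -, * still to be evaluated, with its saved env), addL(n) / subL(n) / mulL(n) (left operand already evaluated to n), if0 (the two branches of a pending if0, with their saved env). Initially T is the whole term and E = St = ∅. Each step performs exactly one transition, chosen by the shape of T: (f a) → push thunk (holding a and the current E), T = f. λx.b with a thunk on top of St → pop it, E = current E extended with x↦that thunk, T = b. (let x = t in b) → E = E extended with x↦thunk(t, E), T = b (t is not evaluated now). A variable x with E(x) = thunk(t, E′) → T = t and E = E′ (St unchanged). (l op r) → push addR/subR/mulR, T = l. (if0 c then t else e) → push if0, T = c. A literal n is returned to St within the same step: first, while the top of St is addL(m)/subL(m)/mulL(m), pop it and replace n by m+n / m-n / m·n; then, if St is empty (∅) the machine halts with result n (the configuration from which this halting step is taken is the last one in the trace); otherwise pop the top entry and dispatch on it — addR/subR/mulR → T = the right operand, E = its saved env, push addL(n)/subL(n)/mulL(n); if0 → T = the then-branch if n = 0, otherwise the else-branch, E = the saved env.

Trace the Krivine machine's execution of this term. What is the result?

Answer: -12

Derivation:
[0] <T=(-3 * ((3 - -4) - ((λv. v) 3))), E=∅, St=∅>
[1] <T=-3, E=∅, St=[mulR]>
[2] <T=((3 - -4) - ((λv. v) 3)), E=∅, St=[mulL(-3)]>
[3] <T=(3 - -4), E=∅, St=[subR :: mulL(-3)]>
[4] <T=3, E=∅, St=[subR :: subR :: mulL(-3)]>
[5] <T=-4, E=∅, St=[subL(3) :: subR :: mulL(-3)]>
[6] <T=((λv. v) 3), E=∅, St=[subL(7) :: mulL(-3)]>
[7] <T=(λv. v), E=∅, St=[thunk :: subL(7) :: mulL(-3)]>
[8] <T=v, E={v↦thunk(3, ∅)}, St=[subL(7) :: mulL(-3)]>
[9] <T=3, E=∅, St=[subL(7) :: mulL(-3)]>
→ final value -12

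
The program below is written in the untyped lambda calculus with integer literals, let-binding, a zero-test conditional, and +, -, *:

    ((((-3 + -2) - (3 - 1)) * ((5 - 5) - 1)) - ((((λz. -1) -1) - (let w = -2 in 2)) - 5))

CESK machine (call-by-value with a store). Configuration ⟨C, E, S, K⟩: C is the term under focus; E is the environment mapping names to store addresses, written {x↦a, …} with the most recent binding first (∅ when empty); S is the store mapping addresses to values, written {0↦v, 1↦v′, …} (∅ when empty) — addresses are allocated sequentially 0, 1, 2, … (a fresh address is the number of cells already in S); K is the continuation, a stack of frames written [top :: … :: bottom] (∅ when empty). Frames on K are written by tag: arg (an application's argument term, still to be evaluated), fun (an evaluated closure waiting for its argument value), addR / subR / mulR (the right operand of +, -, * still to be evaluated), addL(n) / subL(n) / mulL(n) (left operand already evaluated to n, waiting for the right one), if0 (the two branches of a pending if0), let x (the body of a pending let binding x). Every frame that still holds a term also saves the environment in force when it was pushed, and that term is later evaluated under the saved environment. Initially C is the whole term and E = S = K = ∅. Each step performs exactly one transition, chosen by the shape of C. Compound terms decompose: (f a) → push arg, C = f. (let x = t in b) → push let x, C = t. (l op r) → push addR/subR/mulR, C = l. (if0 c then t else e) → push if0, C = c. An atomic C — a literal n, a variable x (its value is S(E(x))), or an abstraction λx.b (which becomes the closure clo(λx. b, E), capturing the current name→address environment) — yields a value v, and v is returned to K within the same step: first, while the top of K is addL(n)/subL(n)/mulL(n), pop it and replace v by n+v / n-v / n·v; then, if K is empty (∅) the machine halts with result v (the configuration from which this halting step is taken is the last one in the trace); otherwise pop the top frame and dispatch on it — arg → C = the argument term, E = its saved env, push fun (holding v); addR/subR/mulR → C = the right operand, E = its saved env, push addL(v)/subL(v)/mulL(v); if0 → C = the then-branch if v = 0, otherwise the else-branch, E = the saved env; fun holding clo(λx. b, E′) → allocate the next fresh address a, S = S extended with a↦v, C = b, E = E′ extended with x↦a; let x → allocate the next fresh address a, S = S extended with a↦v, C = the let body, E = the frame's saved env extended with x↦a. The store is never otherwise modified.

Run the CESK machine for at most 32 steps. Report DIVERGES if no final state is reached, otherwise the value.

step 0: <C=((((-3 + -2) - (3 - 1)) * ((5 - 5) - 1)) - ((((λz. -1) -1) - (let w = -2 in 2)) - 5)), E=∅, S=∅, K=∅>
step 1: <C=(((-3 + -2) - (3 - 1)) * ((5 - 5) - 1)), E=∅, S=∅, K=[subR]>
step 2: <C=((-3 + -2) - (3 - 1)), E=∅, S=∅, K=[mulR :: subR]>
step 3: <C=(-3 + -2), E=∅, S=∅, K=[subR :: mulR :: subR]>
step 4: <C=-3, E=∅, S=∅, K=[addR :: subR :: mulR :: subR]>
step 5: <C=-2, E=∅, S=∅, K=[addL(-3) :: subR :: mulR :: subR]>
step 6: <C=(3 - 1), E=∅, S=∅, K=[subL(-5) :: mulR :: subR]>
step 7: <C=3, E=∅, S=∅, K=[subR :: subL(-5) :: mulR :: subR]>
step 8: <C=1, E=∅, S=∅, K=[subL(3) :: subL(-5) :: mulR :: subR]>
step 9: <C=((5 - 5) - 1), E=∅, S=∅, K=[mulL(-7) :: subR]>
step 10: <C=(5 - 5), E=∅, S=∅, K=[subR :: mulL(-7) :: subR]>
step 11: <C=5, E=∅, S=∅, K=[subR :: subR :: mulL(-7) :: subR]>
step 12: <C=5, E=∅, S=∅, K=[subL(5) :: subR :: mulL(-7) :: subR]>
step 13: <C=1, E=∅, S=∅, K=[subL(0) :: mulL(-7) :: subR]>
step 14: <C=((((λz. -1) -1) - (let w = -2 in 2)) - 5), E=∅, S=∅, K=[subL(7)]>
step 15: <C=(((λz. -1) -1) - (let w = -2 in 2)), E=∅, S=∅, K=[subR :: subL(7)]>
step 16: <C=((λz. -1) -1), E=∅, S=∅, K=[subR :: subR :: subL(7)]>
step 17: <C=(λz. -1), E=∅, S=∅, K=[arg :: subR :: subR :: subL(7)]>
step 18: <C=-1, E=∅, S=∅, K=[fun :: subR :: subR :: subL(7)]>
step 19: <C=-1, E={z↦0}, S={0↦-1}, K=[subR :: subR :: subL(7)]>
step 20: <C=(let w = -2 in 2), E=∅, S={0↦-1}, K=[subL(-1) :: subR :: subL(7)]>
step 21: <C=-2, E=∅, S={0↦-1}, K=[let w :: subL(-1) :: subR :: subL(7)]>
step 22: <C=2, E={w↦1}, S={0↦-1, 1↦-2}, K=[subL(-1) :: subR :: subL(7)]>
step 23: <C=5, E=∅, S={0↦-1, 1↦-2}, K=[subL(-3) :: subL(7)]>
→ final value 15

Answer: 15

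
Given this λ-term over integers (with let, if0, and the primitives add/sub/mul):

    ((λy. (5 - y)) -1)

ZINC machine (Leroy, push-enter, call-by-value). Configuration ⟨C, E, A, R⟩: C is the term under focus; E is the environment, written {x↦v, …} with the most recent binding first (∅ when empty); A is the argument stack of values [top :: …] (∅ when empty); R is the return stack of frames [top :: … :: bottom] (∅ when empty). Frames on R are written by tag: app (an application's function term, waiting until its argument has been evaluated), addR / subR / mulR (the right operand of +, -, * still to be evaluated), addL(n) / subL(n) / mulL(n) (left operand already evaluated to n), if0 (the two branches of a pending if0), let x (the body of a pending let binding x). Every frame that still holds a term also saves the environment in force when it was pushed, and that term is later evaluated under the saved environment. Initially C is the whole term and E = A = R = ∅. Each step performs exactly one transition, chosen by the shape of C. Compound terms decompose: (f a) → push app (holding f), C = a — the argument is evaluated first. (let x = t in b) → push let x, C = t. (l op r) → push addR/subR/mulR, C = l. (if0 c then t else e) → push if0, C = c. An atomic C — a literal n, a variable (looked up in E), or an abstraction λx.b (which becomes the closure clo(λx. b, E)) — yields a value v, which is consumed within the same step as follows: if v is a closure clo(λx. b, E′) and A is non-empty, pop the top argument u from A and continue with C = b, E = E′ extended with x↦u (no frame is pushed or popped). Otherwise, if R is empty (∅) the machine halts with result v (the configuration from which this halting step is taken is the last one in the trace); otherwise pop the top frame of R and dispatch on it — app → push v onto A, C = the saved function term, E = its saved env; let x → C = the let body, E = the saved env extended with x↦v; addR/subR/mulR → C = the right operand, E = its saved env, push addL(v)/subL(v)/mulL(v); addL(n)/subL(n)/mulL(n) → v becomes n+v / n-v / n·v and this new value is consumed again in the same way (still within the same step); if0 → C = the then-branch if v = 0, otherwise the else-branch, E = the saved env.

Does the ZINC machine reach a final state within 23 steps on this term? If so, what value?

Answer: 6

Machine steps:
0. ⟨C=((λy. (5 - y)) -1); E=∅; A=∅; R=∅⟩
1. ⟨C=-1; E=∅; A=∅; R=[app]⟩
2. ⟨C=(λy. (5 - y)); E=∅; A=[-1]; R=∅⟩
3. ⟨C=(5 - y); E={y↦-1}; A=∅; R=∅⟩
4. ⟨C=5; E={y↦-1}; A=∅; R=[subR]⟩
5. ⟨C=y; E={y↦-1}; A=∅; R=[subL(5)]⟩
→ final value 6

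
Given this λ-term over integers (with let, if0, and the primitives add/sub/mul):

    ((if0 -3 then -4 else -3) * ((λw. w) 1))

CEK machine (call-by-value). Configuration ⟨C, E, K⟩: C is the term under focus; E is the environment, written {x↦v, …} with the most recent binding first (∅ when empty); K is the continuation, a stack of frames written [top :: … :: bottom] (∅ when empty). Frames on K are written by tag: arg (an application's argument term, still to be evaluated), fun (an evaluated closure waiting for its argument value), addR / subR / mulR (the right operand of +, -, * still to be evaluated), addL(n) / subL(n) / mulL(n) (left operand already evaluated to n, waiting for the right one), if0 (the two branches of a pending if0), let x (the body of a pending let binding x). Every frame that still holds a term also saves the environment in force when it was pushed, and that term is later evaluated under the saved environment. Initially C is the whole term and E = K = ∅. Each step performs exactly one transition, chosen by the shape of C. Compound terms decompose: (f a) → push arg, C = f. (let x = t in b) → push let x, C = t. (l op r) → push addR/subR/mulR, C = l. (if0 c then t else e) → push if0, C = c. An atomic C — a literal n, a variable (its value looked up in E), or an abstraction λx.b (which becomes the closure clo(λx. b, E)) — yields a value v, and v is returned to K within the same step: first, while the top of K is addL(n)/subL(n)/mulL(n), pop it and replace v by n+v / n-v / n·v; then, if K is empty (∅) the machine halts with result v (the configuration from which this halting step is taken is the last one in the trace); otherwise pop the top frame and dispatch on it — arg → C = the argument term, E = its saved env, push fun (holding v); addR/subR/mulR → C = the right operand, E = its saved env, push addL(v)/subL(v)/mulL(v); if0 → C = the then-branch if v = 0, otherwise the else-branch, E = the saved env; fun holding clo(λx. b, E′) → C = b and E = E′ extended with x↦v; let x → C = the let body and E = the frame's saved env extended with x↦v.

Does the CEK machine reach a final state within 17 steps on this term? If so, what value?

Answer: -3

Execution trace:
0. ⟨C=((if0 -3 then -4 else -3) * ((λw. w) 1)); E=∅; K=∅⟩
1. ⟨C=(if0 -3 then -4 else -3); E=∅; K=[mulR]⟩
2. ⟨C=-3; E=∅; K=[if0 :: mulR]⟩
3. ⟨C=-3; E=∅; K=[mulR]⟩
4. ⟨C=((λw. w) 1); E=∅; K=[mulL(-3)]⟩
5. ⟨C=(λw. w); E=∅; K=[arg :: mulL(-3)]⟩
6. ⟨C=1; E=∅; K=[fun :: mulL(-3)]⟩
7. ⟨C=w; E={w↦1}; K=[mulL(-3)]⟩
→ final value -3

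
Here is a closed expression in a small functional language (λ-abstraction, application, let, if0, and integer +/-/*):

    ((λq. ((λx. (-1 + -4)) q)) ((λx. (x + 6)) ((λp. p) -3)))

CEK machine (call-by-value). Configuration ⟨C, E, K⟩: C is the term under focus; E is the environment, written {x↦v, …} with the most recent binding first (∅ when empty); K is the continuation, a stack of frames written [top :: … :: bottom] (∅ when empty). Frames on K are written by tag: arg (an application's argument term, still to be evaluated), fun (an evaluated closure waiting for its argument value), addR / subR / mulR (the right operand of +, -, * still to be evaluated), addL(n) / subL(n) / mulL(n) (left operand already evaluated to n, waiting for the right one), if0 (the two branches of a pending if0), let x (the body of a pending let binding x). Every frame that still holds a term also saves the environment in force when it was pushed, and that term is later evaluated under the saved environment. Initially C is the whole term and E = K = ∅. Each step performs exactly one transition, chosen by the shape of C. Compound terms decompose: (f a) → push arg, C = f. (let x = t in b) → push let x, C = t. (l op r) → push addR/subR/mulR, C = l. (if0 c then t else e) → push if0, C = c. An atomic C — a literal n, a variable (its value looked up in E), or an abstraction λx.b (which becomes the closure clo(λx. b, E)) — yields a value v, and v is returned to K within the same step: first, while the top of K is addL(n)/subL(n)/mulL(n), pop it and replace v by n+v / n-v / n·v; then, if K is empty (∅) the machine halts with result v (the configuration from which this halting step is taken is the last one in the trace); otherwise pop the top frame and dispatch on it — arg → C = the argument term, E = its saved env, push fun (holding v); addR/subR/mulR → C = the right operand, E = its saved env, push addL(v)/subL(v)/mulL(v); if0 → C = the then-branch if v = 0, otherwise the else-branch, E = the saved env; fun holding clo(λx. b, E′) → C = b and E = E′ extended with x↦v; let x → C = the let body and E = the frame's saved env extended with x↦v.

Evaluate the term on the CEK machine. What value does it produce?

0. <C=((λq. ((λx. (-1 + -4)) q)) ((λx. (x + 6)) ((λp. p) -3))), E=∅, K=∅>
1. <C=(λq. ((λx. (-1 + -4)) q)), E=∅, K=[arg]>
2. <C=((λx. (x + 6)) ((λp. p) -3)), E=∅, K=[fun]>
3. <C=(λx. (x + 6)), E=∅, K=[arg :: fun]>
4. <C=((λp. p) -3), E=∅, K=[fun :: fun]>
5. <C=(λp. p), E=∅, K=[arg :: fun :: fun]>
6. <C=-3, E=∅, K=[fun :: fun :: fun]>
7. <C=p, E={p↦-3}, K=[fun :: fun]>
8. <C=(x + 6), E={x↦-3}, K=[fun]>
9. <C=x, E={x↦-3}, K=[addR :: fun]>
10. <C=6, E={x↦-3}, K=[addL(-3) :: fun]>
11. <C=((λx. (-1 + -4)) q), E={q↦3}, K=∅>
12. <C=(λx. (-1 + -4)), E={q↦3}, K=[arg]>
13. <C=q, E={q↦3}, K=[fun]>
14. <C=(-1 + -4), E={x↦3, q↦3}, K=∅>
15. <C=-1, E={x↦3, q↦3}, K=[addR]>
16. <C=-4, E={x↦3, q↦3}, K=[addL(-1)]>
→ final value -5

Answer: -5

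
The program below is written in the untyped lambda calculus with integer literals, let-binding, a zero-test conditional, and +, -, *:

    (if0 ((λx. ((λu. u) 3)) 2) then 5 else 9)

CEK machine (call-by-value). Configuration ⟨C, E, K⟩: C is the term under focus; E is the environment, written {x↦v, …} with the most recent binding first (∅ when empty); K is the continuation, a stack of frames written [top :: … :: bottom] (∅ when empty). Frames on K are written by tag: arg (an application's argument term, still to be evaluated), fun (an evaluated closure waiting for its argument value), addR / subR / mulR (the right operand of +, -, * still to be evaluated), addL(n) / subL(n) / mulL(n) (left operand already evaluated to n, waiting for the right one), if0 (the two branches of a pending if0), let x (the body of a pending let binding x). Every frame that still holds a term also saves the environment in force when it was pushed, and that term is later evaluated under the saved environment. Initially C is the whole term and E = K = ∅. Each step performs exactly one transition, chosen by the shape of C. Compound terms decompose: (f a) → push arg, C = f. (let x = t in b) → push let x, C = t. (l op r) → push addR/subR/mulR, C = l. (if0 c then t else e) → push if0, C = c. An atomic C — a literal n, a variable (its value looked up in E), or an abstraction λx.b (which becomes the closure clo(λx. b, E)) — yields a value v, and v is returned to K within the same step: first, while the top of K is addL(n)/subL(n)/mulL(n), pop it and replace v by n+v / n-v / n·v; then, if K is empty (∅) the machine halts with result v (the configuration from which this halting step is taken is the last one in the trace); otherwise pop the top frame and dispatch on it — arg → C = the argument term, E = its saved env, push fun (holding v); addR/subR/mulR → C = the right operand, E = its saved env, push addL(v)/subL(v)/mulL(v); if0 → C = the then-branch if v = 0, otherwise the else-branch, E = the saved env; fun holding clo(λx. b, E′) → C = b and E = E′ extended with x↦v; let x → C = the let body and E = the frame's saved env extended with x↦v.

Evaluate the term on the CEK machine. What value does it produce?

t=0: ⟨C=(if0 ((λx. ((λu. u) 3)) 2) then 5 else 9); E=∅; K=∅⟩
t=1: ⟨C=((λx. ((λu. u) 3)) 2); E=∅; K=[if0]⟩
t=2: ⟨C=(λx. ((λu. u) 3)); E=∅; K=[arg :: if0]⟩
t=3: ⟨C=2; E=∅; K=[fun :: if0]⟩
t=4: ⟨C=((λu. u) 3); E={x↦2}; K=[if0]⟩
t=5: ⟨C=(λu. u); E={x↦2}; K=[arg :: if0]⟩
t=6: ⟨C=3; E={x↦2}; K=[fun :: if0]⟩
t=7: ⟨C=u; E={u↦3, x↦2}; K=[if0]⟩
t=8: ⟨C=9; E=∅; K=∅⟩
→ final value 9

Answer: 9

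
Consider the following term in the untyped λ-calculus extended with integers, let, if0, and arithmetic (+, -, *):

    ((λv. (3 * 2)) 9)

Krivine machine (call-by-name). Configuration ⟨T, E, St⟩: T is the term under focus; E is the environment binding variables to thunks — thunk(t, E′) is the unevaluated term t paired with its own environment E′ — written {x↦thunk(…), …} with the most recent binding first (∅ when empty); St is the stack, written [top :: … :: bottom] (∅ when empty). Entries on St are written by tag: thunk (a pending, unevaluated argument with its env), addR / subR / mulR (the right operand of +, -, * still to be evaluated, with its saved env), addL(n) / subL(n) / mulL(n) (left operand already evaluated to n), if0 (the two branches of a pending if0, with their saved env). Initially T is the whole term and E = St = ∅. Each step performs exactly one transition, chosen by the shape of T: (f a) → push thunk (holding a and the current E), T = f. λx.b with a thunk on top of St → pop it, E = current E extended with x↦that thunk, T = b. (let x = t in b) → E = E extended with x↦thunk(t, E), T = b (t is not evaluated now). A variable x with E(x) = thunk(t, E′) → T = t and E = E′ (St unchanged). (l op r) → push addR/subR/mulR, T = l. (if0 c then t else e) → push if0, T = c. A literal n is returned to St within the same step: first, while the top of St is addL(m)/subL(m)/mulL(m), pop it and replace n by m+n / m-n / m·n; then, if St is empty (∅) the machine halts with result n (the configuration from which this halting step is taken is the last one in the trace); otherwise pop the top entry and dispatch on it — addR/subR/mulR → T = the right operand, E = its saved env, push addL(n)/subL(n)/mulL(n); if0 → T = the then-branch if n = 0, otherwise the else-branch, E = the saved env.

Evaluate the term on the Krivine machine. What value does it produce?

Answer: 6

Derivation:
[0] <T=((λv. (3 * 2)) 9), E=∅, St=∅>
[1] <T=(λv. (3 * 2)), E=∅, St=[thunk]>
[2] <T=(3 * 2), E={v↦thunk(9, ∅)}, St=∅>
[3] <T=3, E={v↦thunk(9, ∅)}, St=[mulR]>
[4] <T=2, E={v↦thunk(9, ∅)}, St=[mulL(3)]>
→ final value 6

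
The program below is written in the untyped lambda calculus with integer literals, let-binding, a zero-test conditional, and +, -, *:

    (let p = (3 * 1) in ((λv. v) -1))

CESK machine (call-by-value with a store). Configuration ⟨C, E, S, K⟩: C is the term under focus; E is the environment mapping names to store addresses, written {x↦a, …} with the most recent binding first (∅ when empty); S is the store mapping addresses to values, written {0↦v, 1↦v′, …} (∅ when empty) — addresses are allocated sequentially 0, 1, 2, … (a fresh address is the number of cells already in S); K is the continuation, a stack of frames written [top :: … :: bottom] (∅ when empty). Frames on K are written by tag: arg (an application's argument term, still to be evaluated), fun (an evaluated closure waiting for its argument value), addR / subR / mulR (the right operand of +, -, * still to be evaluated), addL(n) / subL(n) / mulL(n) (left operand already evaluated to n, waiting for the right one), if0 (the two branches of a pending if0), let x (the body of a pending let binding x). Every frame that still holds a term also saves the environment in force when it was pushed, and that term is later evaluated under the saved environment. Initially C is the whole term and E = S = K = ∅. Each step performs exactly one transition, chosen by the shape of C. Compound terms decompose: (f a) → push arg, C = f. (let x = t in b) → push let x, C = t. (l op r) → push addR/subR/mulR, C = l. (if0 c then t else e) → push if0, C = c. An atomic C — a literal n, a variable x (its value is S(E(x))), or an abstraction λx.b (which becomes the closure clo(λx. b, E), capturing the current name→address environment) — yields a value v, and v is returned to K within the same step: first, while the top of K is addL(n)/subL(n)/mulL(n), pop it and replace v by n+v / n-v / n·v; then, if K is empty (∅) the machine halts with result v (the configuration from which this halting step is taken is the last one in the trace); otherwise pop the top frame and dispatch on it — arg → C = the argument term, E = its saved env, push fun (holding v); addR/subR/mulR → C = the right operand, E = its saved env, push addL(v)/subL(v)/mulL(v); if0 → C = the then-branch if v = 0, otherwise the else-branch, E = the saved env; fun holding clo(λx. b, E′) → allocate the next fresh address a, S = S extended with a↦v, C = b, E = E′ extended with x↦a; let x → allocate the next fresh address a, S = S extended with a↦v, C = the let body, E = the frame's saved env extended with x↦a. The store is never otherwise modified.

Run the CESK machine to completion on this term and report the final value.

step 0: <C=(let p = (3 * 1) in ((λv. v) -1)), E=∅, S=∅, K=∅>
step 1: <C=(3 * 1), E=∅, S=∅, K=[let p]>
step 2: <C=3, E=∅, S=∅, K=[mulR :: let p]>
step 3: <C=1, E=∅, S=∅, K=[mulL(3) :: let p]>
step 4: <C=((λv. v) -1), E={p↦0}, S={0↦3}, K=∅>
step 5: <C=(λv. v), E={p↦0}, S={0↦3}, K=[arg]>
step 6: <C=-1, E={p↦0}, S={0↦3}, K=[fun]>
step 7: <C=v, E={v↦1, p↦0}, S={0↦3, 1↦-1}, K=∅>
→ final value -1

Answer: -1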